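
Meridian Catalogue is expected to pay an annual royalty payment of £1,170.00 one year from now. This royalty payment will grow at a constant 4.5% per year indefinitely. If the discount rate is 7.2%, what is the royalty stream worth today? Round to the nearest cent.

Growing perpetuity: P = D₁ / (r − g) = £1,170.0000 / (0.072 − 0.045) = £43,333.33

£43333.33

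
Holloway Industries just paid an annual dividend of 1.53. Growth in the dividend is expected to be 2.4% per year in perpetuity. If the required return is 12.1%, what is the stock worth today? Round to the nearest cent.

D₁ = D₀ × (1 + g) = 1.53 × 1.024 = 1.5667
Growing perpetuity: P = D₁ / (r − g) = 1.5667 / (0.121 − 0.024) = 16.15

16.15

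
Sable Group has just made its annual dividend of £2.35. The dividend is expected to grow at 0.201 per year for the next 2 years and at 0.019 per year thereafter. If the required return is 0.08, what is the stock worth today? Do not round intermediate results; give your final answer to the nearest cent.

£54.07

D_1 = 2.82235
D_2 = 3.38964
Terminal value at year 2: TV = D_2×(1+g_2)/(r−g_2) = 3.45405/0.061 = 56.62370
P_0 = D_1/(1+r)^1 + D_2/(1+r)^2 + TV/(1+r)^2
    = 2.61329 + 2.90607 + 48.54569 = 54.06505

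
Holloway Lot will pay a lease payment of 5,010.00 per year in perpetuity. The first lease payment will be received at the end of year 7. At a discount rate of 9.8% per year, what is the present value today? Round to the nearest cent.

29174.11

Value at end of year 6: C / r = 5,010.00 / 0.098 = 51,122.4490
Discount to today: PV = 51,122.4490 / (1 + 0.098)^6 = 51,122.4490 / 1.752323 = 29,174.11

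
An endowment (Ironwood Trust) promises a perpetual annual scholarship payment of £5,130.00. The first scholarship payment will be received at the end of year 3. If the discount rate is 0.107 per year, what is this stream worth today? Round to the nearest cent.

Value at end of year 2: C / r = £5,130.00 / 0.107 = £47,943.9252
Discount to today: PV = £47,943.9252 / (1 + 0.107)^2 = £47,943.9252 / 1.225449 = £39,123.56

£39123.56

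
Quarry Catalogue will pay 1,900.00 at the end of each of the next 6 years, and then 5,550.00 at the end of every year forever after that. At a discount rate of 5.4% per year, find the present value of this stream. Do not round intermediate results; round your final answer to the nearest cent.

84486.15

PV of 6-year annuity: 1,900.00 × [1 − (1+0.054)^−6] / 0.054 = 9521.66802
Perpetuity value at year 6: 5,550.00 / 0.054 = 102777.77778
PV of perpetuity: 102777.77778 / (1+0.054)^6 = 74964.48436
Total PV = 9521.66802 + 74964.48436 = 84486.15237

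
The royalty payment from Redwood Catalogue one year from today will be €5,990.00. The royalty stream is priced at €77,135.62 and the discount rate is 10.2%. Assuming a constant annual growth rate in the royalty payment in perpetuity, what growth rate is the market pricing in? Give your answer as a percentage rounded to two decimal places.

P = D₁/(r−g) ⇒ g = r − D₁/P = 0.102 − €5,990.00/€77,135.62 = 0.024345

2.43%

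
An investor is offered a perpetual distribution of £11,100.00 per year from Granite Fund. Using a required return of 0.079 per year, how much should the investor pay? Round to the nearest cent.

Level perpetuity: PV = C / r = £11,100.00 / 0.079 = £140,506.33

£140506.33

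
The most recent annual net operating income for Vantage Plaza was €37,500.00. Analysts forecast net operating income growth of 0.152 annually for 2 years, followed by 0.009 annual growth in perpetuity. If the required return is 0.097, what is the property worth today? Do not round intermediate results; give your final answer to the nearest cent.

€554901.80

D_1 = 43200.00000
D_2 = 49766.40000
Terminal value at year 2: TV = D_2×(1+g_2)/(r−g_2) = 50214.29760/0.088 = 570617.01818
P_0 = D_1/(1+r)^1 + D_2/(1+r)^2 + TV/(1+r)^2
    = 39380.12762 + 41354.51870 + 474167.15197 = 554901.79829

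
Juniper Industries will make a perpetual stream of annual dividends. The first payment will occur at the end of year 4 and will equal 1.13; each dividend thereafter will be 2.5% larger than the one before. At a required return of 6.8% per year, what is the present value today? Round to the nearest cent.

21.57

Value at end of year 3: C₁ / (r − g) = 1.13 / (0.068 − 0.025) = 26.2791
Discount to today: PV = 26.2791 / (1 + 0.068)^3 = 26.2791 / 1.218186 = 21.57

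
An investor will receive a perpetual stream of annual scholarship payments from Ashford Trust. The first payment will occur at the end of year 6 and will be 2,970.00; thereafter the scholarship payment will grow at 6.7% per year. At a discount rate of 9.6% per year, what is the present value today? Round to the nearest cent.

Value at end of year 5: C₁ / (r − g) = 2,970.00 / (0.096 − 0.067) = 102,413.7931
Discount to today: PV = 102,413.7931 / (1 + 0.096)^5 = 102,413.7931 / 1.581440 = 64,759.83

64759.83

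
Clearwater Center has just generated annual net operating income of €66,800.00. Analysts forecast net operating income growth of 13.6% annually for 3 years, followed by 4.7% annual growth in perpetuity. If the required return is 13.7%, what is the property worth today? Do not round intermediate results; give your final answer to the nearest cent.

D_1 = 75884.80000
D_2 = 86205.13280
D_3 = 97929.03086
Terminal value at year 3: TV = D_3×(1+g_2)/(r−g_2) = 102531.69531/0.09 = 1139241.05901
P_0 = D_1/(1+r)^1 + D_2/(1+r)^2 + D_3/(1+r)^3 + TV/(1+r)^3
    = 66741.24890 + 66682.54947 + 66623.90167 + 775058.05612 = 975105.75617

€975105.76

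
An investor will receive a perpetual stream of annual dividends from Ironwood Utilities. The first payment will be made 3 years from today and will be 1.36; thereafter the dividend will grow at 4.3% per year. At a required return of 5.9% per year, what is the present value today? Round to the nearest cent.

75.79

Value at end of year 2: C₁ / (r − g) = 1.36 / (0.059 − 0.043) = 85.0000
Discount to today: PV = 85.0000 / (1 + 0.059)^2 = 85.0000 / 1.121481 = 75.79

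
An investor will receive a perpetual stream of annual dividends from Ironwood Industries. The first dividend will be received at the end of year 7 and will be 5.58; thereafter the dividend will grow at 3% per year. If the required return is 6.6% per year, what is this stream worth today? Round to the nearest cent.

105.63

Value at end of year 6: C₁ / (r − g) = 5.58 / (0.066 − 0.03) = 155.0000
Discount to today: PV = 155.0000 / (1 + 0.066)^6 = 155.0000 / 1.467382 = 105.63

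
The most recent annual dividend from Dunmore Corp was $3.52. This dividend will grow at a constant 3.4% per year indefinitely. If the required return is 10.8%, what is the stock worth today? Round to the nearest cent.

$49.18

D₁ = D₀ × (1 + g) = $3.52 × 1.034 = $3.6397
Growing perpetuity: P = D₁ / (r − g) = $3.6397 / (0.108 − 0.034) = $49.18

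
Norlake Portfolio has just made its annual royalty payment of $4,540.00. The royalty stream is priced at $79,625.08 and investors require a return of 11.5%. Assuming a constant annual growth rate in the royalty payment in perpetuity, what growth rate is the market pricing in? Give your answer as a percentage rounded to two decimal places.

P = D₀(1+g)/(r−g) ⇒ P(r−g) = D₀(1+g) ⇒ g(P+D₀) = P·r − D₀
g = (P·r − D₀)/(P + D₀) = ($79,625.08×0.115 − $4,540.00) / ($79,625.08 + $4,540.00) = 0.054855

5.49%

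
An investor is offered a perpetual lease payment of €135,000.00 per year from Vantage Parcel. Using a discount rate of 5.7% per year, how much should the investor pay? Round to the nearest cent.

Level perpetuity: PV = C / r = €135,000.00 / 0.057 = €2,368,421.05

€2368421.05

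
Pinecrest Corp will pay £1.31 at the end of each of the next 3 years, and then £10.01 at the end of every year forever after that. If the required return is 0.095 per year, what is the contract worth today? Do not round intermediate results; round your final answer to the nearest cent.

£83.54

PV of 3-year annuity: £1.31 × [1 − (1+0.095)^−3] / 0.095 = 3.28667
Perpetuity value at year 3: £10.01 / 0.095 = 105.36842
PV of perpetuity: 105.36842 / (1+0.095)^3 = 80.25426
Total PV = 3.28667 + 80.25426 = 83.54093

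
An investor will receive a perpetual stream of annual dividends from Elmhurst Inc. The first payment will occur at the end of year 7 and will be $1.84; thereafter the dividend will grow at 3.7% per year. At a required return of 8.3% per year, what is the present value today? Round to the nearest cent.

Value at end of year 6: C₁ / (r − g) = $1.84 / (0.083 − 0.037) = $40.0000
Discount to today: PV = $40.0000 / (1 + 0.083)^6 = $40.0000 / 1.613507 = $24.79

$24.79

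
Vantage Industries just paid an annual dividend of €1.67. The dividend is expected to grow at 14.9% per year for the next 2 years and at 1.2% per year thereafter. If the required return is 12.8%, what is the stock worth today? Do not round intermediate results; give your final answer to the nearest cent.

D_1 = 1.91883
D_2 = 2.20474
Terminal value at year 2: TV = D_2×(1+g_2)/(r−g_2) = 2.23119/0.116 = 19.23442
P_0 = D_1/(1+r)^1 + D_2/(1+r)^2 + TV/(1+r)^2
    = 1.70109 + 1.73276 + 15.11683 = 18.55068

€18.55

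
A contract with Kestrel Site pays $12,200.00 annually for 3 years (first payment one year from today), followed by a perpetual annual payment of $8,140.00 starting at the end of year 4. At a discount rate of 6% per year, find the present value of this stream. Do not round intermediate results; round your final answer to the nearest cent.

PV of 3-year annuity: $12,200.00 × [1 − (1+0.06)^−3] / 0.06 = 32610.74578
Perpetuity value at year 3: $8,140.00 / 0.06 = 135666.66667
PV of perpetuity: 135666.66667 / (1+0.06)^3 = 113908.34940
Total PV = 32610.74578 + 113908.34940 = 146519.09518

$146519.10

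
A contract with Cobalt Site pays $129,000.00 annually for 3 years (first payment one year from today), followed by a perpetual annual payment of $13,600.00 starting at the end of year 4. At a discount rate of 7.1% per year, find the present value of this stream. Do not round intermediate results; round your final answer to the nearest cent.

$493842.91

PV of 3-year annuity: $129,000.00 × [1 − (1+0.071)^−3] / 0.071 = 337919.20190
Perpetuity value at year 3: $13,600.00 / 0.071 = 191549.29577
PV of perpetuity: 191549.29577 / (1+0.071)^3 = 155923.70550
Total PV = 337919.20190 + 155923.70550 = 493842.90740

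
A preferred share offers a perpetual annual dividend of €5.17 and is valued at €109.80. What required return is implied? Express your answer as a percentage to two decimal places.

4.71%

P = C/r ⇒ r = C/P = €5.17/€109.80 = 0.047086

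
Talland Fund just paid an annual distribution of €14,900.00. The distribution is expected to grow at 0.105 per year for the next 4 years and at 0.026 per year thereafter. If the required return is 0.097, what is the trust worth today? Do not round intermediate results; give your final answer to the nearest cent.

D_1 = 16464.50000
D_2 = 18193.27250
D_3 = 20103.56611
D_4 = 22214.44055
Terminal value at year 4: TV = D_4×(1+g_2)/(r−g_2) = 22792.01601/0.071 = 321014.30998
P_0 = D_1/(1+r)^1 + D_2/(1+r)^2 + D_3/(1+r)^3 + D_4/(1+r)^4 + TV/(1+r)^4
    = 15008.65998 + 15118.11238 + 15228.36297 + 15339.41758 + 221665.38640 = 282359.93931

€282359.94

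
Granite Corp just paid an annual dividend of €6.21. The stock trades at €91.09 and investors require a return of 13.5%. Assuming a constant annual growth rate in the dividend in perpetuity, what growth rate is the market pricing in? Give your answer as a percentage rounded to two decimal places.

6.26%

P = D₀(1+g)/(r−g) ⇒ P(r−g) = D₀(1+g) ⇒ g(P+D₀) = P·r − D₀
g = (P·r − D₀)/(P + D₀) = (€91.09×0.135 − €6.21) / (€91.09 + €6.21) = 0.062561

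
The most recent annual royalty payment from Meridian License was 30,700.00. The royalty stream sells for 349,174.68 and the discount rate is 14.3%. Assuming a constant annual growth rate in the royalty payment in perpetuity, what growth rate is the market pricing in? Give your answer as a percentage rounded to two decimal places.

P = D₀(1+g)/(r−g) ⇒ P(r−g) = D₀(1+g) ⇒ g(P+D₀) = P·r − D₀
g = (P·r − D₀)/(P + D₀) = (349,174.68×0.143 − 30,700.00) / (349,174.68 + 30,700.00) = 0.050627

5.06%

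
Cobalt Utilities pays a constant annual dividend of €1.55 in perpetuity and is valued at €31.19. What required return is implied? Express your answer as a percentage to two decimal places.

4.97%

P = C/r ⇒ r = C/P = €1.55/€31.19 = 0.049695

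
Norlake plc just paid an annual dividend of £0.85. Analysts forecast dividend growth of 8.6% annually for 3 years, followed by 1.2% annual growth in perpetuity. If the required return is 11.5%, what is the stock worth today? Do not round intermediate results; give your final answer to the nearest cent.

D_1 = 0.92310
D_2 = 1.00249
D_3 = 1.08870
Terminal value at year 3: TV = D_3×(1+g_2)/(r−g_2) = 1.10176/0.103 = 10.69675
P_0 = D_1/(1+r)^1 + D_2/(1+r)^2 + D_3/(1+r)^3 + TV/(1+r)^3
    = 0.82789 + 0.80636 + 0.78539 + 7.71662 = 10.13626

£10.14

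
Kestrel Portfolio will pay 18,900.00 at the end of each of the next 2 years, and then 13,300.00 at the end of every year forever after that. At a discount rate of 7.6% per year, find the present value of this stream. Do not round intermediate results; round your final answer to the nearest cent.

185041.32

PV of 2-year annuity: 18,900.00 × [1 − (1+0.076)^−2] / 0.076 = 33889.45703
Perpetuity value at year 2: 13,300.00 / 0.076 = 175000.00000
PV of perpetuity: 175000.00000 / (1+0.076)^2 = 151151.86357
Total PV = 33889.45703 + 151151.86357 = 185041.32060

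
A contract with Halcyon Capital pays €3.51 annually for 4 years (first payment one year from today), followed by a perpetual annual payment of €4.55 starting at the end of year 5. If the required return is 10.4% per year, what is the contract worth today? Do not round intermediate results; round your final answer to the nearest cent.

€40.48

PV of 4-year annuity: €3.51 × [1 − (1+0.104)^−4] / 0.104 = 11.03057
Perpetuity value at year 4: €4.55 / 0.104 = 43.75000
PV of perpetuity: 43.75000 / (1+0.104)^4 = 29.45112
Total PV = 11.03057 + 29.45112 = 40.48168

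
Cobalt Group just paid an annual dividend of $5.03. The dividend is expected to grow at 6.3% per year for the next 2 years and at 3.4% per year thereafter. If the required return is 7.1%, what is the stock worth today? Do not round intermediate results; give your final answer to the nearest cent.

$148.42

D_1 = 5.34689
D_2 = 5.68374
Terminal value at year 2: TV = D_2×(1+g_2)/(r−g_2) = 5.87699/0.037 = 158.83760
P_0 = D_1/(1+r)^1 + D_2/(1+r)^2 + TV/(1+r)^2
    = 4.99243 + 4.95514 + 138.47596 = 148.42352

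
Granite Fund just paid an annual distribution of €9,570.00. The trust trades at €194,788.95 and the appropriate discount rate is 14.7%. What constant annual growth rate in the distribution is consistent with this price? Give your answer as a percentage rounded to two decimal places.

9.33%

P = D₀(1+g)/(r−g) ⇒ P(r−g) = D₀(1+g) ⇒ g(P+D₀) = P·r − D₀
g = (P·r − D₀)/(P + D₀) = (€194,788.95×0.147 − €9,570.00) / (€194,788.95 + €9,570.00) = 0.093287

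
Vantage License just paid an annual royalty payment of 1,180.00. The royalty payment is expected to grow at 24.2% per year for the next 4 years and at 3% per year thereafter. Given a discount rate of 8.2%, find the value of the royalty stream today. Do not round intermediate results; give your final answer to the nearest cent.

47320.83

D_1 = 1465.56000
D_2 = 1820.22552
D_3 = 2260.72010
D_4 = 2807.81436
Terminal value at year 4: TV = D_4×(1+g_2)/(r−g_2) = 2892.04879/0.052 = 55616.32288
P_0 = D_1/(1+r)^1 + D_2/(1+r)^2 + D_3/(1+r)^3 + D_4/(1+r)^4 + TV/(1+r)^4
    = 1354.49168 + 1554.78620 + 1784.69913 + 2048.61028 + 40578.24207 = 47320.82937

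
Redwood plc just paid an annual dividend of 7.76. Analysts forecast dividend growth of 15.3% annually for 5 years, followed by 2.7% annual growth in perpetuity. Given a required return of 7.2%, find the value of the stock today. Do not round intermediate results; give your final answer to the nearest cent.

303.45

D_1 = 8.94728
D_2 = 10.31621
D_3 = 11.89459
D_4 = 13.71447
D_5 = 15.81278
Terminal value at year 5: TV = D_5×(1+g_2)/(r−g_2) = 16.23973/0.045 = 360.88280
P_0 = D_1/(1+r)^1 + D_2/(1+r)^2 + D_3/(1+r)^3 + D_4/(1+r)^4 + D_5/(1+r)^5 + TV/(1+r)^5
    = 8.34634 + 8.97699 + 9.65529 + 10.38484 + 11.16952 + 254.91316 = 303.44614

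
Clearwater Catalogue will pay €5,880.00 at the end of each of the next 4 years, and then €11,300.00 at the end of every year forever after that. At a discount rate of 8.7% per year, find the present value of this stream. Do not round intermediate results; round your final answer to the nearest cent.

PV of 4-year annuity: €5,880.00 × [1 − (1+0.087)^−4] / 0.087 = 19175.67023
Perpetuity value at year 4: €11,300.00 / 0.087 = 129885.05747
PV of perpetuity: 129885.05747 / (1+0.087)^4 = 93033.85447
Total PV = 19175.67023 + 93033.85447 = 112209.52471

€112209.52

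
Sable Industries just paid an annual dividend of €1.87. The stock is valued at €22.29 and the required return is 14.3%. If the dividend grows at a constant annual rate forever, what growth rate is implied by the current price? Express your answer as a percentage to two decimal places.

5.45%

P = D₀(1+g)/(r−g) ⇒ P(r−g) = D₀(1+g) ⇒ g(P+D₀) = P·r − D₀
g = (P·r − D₀)/(P + D₀) = (€22.29×0.143 − €1.87) / (€22.29 + €1.87) = 0.054531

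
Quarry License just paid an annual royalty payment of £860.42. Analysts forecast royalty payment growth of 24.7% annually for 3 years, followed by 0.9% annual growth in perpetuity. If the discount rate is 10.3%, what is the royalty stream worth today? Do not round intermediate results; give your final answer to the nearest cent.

D_1 = 1072.94374
D_2 = 1337.96084
D_3 = 1668.43717
Terminal value at year 3: TV = D_3×(1+g_2)/(r−g_2) = 1683.45311/0.094 = 17909.07560
P_0 = D_1/(1+r)^1 + D_2/(1+r)^2 + D_3/(1+r)^3 + TV/(1+r)^3
    = 972.75044 + 1099.74597 + 1243.32115 + 13345.86208 = 16661.67964

£16661.68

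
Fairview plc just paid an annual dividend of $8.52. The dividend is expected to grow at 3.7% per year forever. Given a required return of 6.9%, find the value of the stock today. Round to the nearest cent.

$276.10

D₁ = D₀ × (1 + g) = $8.52 × 1.037 = $8.8352
Growing perpetuity: P = D₁ / (r − g) = $8.8352 / (0.069 − 0.037) = $276.10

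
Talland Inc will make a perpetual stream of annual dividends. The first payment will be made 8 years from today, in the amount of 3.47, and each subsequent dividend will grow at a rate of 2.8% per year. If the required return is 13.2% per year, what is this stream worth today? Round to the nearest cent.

14.01

Value at end of year 7: C₁ / (r − g) = 3.47 / (0.132 − 0.028) = 33.3654
Discount to today: PV = 33.3654 / (1 + 0.132)^7 = 33.3654 / 2.381908 = 14.01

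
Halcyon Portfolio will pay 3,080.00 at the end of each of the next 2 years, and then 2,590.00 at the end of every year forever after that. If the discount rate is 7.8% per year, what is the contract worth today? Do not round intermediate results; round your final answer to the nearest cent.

PV of 2-year annuity: 3,080.00 × [1 − (1+0.078)^−2] / 0.078 = 5507.55367
Perpetuity value at year 2: 2,590.00 / 0.078 = 33205.12821
PV of perpetuity: 33205.12821 / (1+0.078)^2 = 28573.77625
Total PV = 5507.55367 + 28573.77625 = 34081.32993

34081.33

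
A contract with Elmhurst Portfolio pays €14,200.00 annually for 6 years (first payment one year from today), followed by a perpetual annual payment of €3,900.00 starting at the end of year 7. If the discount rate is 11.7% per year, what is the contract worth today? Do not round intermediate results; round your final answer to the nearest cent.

PV of 6-year annuity: €14,200.00 × [1 − (1+0.117)^−6] / 0.117 = 58881.41785
Perpetuity value at year 6: €3,900.00 / 0.117 = 33333.33333
PV of perpetuity: 33333.33333 / (1+0.117)^6 = 17161.67632
Total PV = 58881.41785 + 17161.67632 = 76043.09417

€76043.09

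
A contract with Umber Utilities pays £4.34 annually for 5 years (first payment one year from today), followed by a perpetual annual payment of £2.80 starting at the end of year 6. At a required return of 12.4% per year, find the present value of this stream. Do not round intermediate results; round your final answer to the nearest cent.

PV of 5-year annuity: £4.34 × [1 − (1+0.124)^−5] / 0.124 = 15.49093
Perpetuity value at year 5: £2.80 / 0.124 = 22.58065
PV of perpetuity: 22.58065 / (1+0.124)^5 = 12.58649
Total PV = 15.49093 + 12.58649 = 28.07743

£28.08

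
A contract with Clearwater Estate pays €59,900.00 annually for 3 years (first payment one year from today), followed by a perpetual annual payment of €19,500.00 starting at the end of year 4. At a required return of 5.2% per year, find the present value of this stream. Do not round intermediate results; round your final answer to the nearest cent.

PV of 3-year annuity: €59,900.00 × [1 − (1+0.052)^−3] / 0.052 = 162513.15934
Perpetuity value at year 3: €19,500.00 / 0.052 = 375000.00000
PV of perpetuity: 375000.00000 / (1+0.052)^3 = 322095.04829
Total PV = 162513.15934 + 322095.04829 = 484608.20764

€484608.21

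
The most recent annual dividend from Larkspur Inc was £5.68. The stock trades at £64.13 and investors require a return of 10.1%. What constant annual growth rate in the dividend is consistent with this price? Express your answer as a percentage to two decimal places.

P = D₀(1+g)/(r−g) ⇒ P(r−g) = D₀(1+g) ⇒ g(P+D₀) = P·r − D₀
g = (P·r − D₀)/(P + D₀) = (£64.13×0.101 − £5.68) / (£64.13 + £5.68) = 0.011419

1.14%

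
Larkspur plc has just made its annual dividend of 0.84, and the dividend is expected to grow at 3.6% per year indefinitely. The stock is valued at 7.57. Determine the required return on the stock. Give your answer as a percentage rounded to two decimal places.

D₁ = 0.84 × 1.036 = 0.8702
P = D₁/(r − g) ⇒ r = D₁/P + g = 0.8702/7.57 + 0.036 = 0.114959 + 0.036 = 0.150959

15.10%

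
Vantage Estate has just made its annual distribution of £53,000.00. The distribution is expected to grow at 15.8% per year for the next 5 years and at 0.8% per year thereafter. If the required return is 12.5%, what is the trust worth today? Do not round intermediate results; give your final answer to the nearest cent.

£816883.88

D_1 = 61374.00000
D_2 = 71071.09200
D_3 = 82300.32454
D_4 = 95303.77581
D_5 = 110361.77239
Terminal value at year 5: TV = D_5×(1+g_2)/(r−g_2) = 111244.66657/0.117 = 950809.11598
P_0 = D_1/(1+r)^1 + D_2/(1+r)^2 + D_3/(1+r)^3 + D_4/(1+r)^4 + D_5/(1+r)^5 + TV/(1+r)^5
    = 54554.66667 + 56154.93689 + 57802.14837 + 59497.67806 + 61242.94328 + 527631.51133 = 816883.88459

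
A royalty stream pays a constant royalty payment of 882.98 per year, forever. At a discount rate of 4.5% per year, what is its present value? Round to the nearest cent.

19621.78

Level perpetuity: PV = C / r = 882.98 / 0.045 = 19,621.78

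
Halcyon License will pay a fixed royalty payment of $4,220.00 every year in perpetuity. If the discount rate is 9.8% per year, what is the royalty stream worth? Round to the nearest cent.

$43061.22

Level perpetuity: PV = C / r = $4,220.00 / 0.098 = $43,061.22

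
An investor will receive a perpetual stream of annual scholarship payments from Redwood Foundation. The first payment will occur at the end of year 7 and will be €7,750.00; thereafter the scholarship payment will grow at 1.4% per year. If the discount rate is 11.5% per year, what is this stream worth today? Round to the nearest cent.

€39932.93

Value at end of year 6: C₁ / (r − g) = €7,750.00 / (0.115 − 0.014) = €76,732.6733
Discount to today: PV = €76,732.6733 / (1 + 0.115)^6 = €76,732.6733 / 1.921539 = €39,932.93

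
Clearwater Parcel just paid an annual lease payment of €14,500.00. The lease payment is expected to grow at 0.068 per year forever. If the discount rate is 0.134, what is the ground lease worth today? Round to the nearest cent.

D₁ = D₀ × (1 + g) = €14,500.00 × 1.068 = €15,486.0000
Growing perpetuity: P = D₁ / (r − g) = €15,486.0000 / (0.134 − 0.068) = €234,636.36

€234636.36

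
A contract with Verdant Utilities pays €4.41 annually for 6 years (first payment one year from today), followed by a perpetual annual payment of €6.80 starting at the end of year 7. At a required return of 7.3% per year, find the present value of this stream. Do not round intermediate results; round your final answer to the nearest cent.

PV of 6-year annuity: €4.41 × [1 − (1+0.073)^−6] / 0.073 = 20.82717
Perpetuity value at year 6: €6.80 / 0.073 = 93.15068
PV of perpetuity: 93.15068 / (1+0.073)^6 = 61.03623
Total PV = 20.82717 + 61.03623 = 81.86340

€81.86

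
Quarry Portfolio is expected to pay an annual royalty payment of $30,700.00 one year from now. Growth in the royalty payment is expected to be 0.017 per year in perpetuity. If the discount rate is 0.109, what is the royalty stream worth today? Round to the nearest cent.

$333695.65

Growing perpetuity: P = D₁ / (r − g) = $30,700.0000 / (0.109 − 0.017) = $333,695.65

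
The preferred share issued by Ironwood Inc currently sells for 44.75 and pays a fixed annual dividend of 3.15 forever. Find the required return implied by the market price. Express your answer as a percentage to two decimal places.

7.04%

P = C/r ⇒ r = C/P = 3.15/44.75 = 0.070391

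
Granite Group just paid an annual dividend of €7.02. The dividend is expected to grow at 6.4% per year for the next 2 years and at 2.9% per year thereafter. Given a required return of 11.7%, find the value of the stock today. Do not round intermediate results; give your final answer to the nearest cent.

€87.54

D_1 = 7.46928
D_2 = 7.94731
Terminal value at year 2: TV = D_2×(1+g_2)/(r−g_2) = 8.17779/0.088 = 92.92939
P_0 = D_1/(1+r)^1 + D_2/(1+r)^2 + TV/(1+r)^2
    = 6.68691 + 6.36963 + 74.48121 = 87.53775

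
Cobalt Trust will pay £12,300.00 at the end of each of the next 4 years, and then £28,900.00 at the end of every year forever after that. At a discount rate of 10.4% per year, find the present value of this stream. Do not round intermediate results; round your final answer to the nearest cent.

£225717.26

PV of 4-year annuity: £12,300.00 × [1 − (1+0.104)^−4] / 0.104 = 38654.12460
Perpetuity value at year 4: £28,900.00 / 0.104 = 277884.61538
PV of perpetuity: 277884.61538 / (1+0.104)^4 = 187063.13563
Total PV = 38654.12460 + 187063.13563 = 225717.26023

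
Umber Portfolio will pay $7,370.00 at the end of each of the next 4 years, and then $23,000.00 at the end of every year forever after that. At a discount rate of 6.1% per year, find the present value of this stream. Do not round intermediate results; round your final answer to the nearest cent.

PV of 4-year annuity: $7,370.00 × [1 − (1+0.061)^−4] / 0.061 = 25479.45926
Perpetuity value at year 4: $23,000.00 / 0.061 = 377049.18033
PV of perpetuity: 377049.18033 / (1+0.061)^4 = 297533.90718
Total PV = 25479.45926 + 297533.90718 = 323013.36645

$323013.37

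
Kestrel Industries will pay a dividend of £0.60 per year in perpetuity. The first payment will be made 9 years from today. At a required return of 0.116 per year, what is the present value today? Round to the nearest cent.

Value at end of year 8: C / r = £0.60 / 0.116 = £5.1724
Discount to today: PV = £5.1724 / (1 + 0.116)^8 = £5.1724 / 2.406099 = £2.15

£2.15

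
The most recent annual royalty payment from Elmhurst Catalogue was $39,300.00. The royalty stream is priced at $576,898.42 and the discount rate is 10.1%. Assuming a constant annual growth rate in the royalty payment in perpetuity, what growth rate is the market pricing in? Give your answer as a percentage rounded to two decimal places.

P = D₀(1+g)/(r−g) ⇒ P(r−g) = D₀(1+g) ⇒ g(P+D₀) = P·r − D₀
g = (P·r − D₀)/(P + D₀) = ($576,898.42×0.101 − $39,300.00) / ($576,898.42 + $39,300.00) = 0.030780

3.08%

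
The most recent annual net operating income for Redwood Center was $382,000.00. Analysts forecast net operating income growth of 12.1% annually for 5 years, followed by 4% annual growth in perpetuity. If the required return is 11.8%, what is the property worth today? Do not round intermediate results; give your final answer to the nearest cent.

$7087468.17

D_1 = 428222.00000
D_2 = 480036.86200
D_3 = 538121.32230
D_4 = 603234.00230
D_5 = 676225.31658
Terminal value at year 5: TV = D_5×(1+g_2)/(r−g_2) = 703274.32924/0.078 = 9016337.55439
P_0 = D_1/(1+r)^1 + D_2/(1+r)^2 + D_3/(1+r)^3 + D_4/(1+r)^4 + D_5/(1+r)^5 + TV/(1+r)^5
    = 383025.04472 + 384052.84001 + 385083.39325 + 386116.71184 + 387152.80319 + 5162037.37590 = 7087468.16892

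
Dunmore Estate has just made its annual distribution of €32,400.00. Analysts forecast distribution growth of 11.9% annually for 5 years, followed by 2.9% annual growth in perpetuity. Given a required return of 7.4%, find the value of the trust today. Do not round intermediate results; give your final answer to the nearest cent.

€1093192.48

D_1 = 36255.60000
D_2 = 40570.01640
D_3 = 45397.84835
D_4 = 50800.19231
D_5 = 56845.41519
Terminal value at year 5: TV = D_5×(1+g_2)/(r−g_2) = 58493.93223/0.045 = 1299865.16067
P_0 = D_1/(1+r)^1 + D_2/(1+r)^2 + D_3/(1+r)^3 + D_4/(1+r)^4 + D_5/(1+r)^5 + TV/(1+r)^5
    = 33757.54190 + 35171.96405 + 36645.64969 + 38181.08194 + 39780.84794 + 909655.38963 = 1093192.47515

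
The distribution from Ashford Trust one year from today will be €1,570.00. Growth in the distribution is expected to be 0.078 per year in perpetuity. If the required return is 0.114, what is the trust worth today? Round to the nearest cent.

€43611.11

Growing perpetuity: P = D₁ / (r − g) = €1,570.0000 / (0.114 − 0.078) = €43,611.11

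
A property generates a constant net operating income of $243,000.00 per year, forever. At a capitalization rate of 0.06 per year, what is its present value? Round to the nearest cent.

$4050000.00

Level perpetuity: PV = C / r = $243,000.00 / 0.06 = $4,050,000.00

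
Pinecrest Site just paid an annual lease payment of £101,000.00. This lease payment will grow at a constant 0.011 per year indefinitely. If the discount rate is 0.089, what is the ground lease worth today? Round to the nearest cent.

£1309115.38

D₁ = D₀ × (1 + g) = £101,000.00 × 1.011 = £102,111.0000
Growing perpetuity: P = D₁ / (r − g) = £102,111.0000 / (0.089 − 0.011) = £1,309,115.38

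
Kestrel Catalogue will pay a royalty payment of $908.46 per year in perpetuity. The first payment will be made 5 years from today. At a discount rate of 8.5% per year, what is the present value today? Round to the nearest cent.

Value at end of year 4: C / r = $908.46 / 0.085 = $10,687.7647
Discount to today: PV = $10,687.7647 / (1 + 0.085)^4 = $10,687.7647 / 1.385859 = $7,712.02

$7712.02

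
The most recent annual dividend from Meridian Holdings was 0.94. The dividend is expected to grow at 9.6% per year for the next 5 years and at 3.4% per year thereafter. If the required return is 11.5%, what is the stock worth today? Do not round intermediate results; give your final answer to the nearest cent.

15.48

D_1 = 1.03024
D_2 = 1.12914
D_3 = 1.23754
D_4 = 1.35634
D_5 = 1.48655
Terminal value at year 5: TV = D_5×(1+g_2)/(r−g_2) = 1.53710/0.081 = 18.97650
P_0 = D_1/(1+r)^1 + D_2/(1+r)^2 + D_3/(1+r)^3 + D_4/(1+r)^4 + D_5/(1+r)^5 + TV/(1+r)^5
    = 0.92398 + 0.90824 + 0.89276 + 0.87755 + 0.86259 + 11.01138 = 15.47650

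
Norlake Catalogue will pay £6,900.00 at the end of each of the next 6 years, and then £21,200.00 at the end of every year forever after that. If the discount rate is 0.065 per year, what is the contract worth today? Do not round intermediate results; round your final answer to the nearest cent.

£256927.35

PV of 6-year annuity: £6,900.00 × [1 − (1+0.065)^−6] / 0.065 = 33402.99354
Perpetuity value at year 6: £21,200.00 / 0.065 = 326153.84615
PV of perpetuity: 326153.84615 / (1+0.065)^6 = 223524.35875
Total PV = 33402.99354 + 223524.35875 = 256927.35229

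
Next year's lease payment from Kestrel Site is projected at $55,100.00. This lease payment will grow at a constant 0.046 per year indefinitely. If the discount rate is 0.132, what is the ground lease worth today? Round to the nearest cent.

$640697.67

Growing perpetuity: P = D₁ / (r − g) = $55,100.0000 / (0.132 − 0.046) = $640,697.67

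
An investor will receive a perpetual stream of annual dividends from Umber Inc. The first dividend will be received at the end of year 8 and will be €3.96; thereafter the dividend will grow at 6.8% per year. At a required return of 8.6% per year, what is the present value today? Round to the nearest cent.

Value at end of year 7: C₁ / (r − g) = €3.96 / (0.086 − 0.068) = €220.0000
Discount to today: PV = €220.0000 / (1 + 0.086)^7 = €220.0000 / 1.781594 = €123.48

€123.48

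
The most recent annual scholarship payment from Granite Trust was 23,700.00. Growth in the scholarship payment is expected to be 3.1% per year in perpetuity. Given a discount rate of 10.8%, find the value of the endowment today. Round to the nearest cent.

D₁ = D₀ × (1 + g) = 23,700.00 × 1.031 = 24,434.7000
Growing perpetuity: P = D₁ / (r − g) = 24,434.7000 / (0.108 − 0.031) = 317,333.77

317333.77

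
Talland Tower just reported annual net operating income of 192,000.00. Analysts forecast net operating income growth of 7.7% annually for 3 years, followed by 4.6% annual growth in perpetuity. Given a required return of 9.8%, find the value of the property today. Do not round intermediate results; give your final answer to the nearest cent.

4199012.87

D_1 = 206784.00000
D_2 = 222706.36800
D_3 = 239854.75834
Terminal value at year 3: TV = D_3×(1+g_2)/(r−g_2) = 250888.07722/0.052 = 4824770.71576
P_0 = D_1/(1+r)^1 + D_2/(1+r)^2 + D_3/(1+r)^3 + TV/(1+r)^3
    = 188327.86885 + 184725.96972 + 181192.95937 + 3644766.06736 = 4199012.86530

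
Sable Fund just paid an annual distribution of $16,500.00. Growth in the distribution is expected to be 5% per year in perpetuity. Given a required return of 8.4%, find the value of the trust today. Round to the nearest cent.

D₁ = D₀ × (1 + g) = $16,500.00 × 1.05 = $17,325.0000
Growing perpetuity: P = D₁ / (r − g) = $17,325.0000 / (0.084 − 0.05) = $509,558.82

$509558.82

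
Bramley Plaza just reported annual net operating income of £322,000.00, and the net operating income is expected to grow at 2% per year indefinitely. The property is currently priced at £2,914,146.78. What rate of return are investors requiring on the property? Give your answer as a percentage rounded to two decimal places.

D₁ = £322,000.00 × 1.02 = £328,440.0000
P = D₁/(r − g) ⇒ r = D₁/P + g = £328,440.0000/£2,914,146.78 + 0.02 = 0.112705 + 0.02 = 0.132705

13.27%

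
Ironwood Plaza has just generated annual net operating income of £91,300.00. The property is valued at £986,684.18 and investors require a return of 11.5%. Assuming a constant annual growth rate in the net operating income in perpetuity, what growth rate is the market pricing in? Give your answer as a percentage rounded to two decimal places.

P = D₀(1+g)/(r−g) ⇒ P(r−g) = D₀(1+g) ⇒ g(P+D₀) = P·r − D₀
g = (P·r − D₀)/(P + D₀) = (£986,684.18×0.115 − £91,300.00) / (£986,684.18 + £91,300.00) = 0.020565

2.06%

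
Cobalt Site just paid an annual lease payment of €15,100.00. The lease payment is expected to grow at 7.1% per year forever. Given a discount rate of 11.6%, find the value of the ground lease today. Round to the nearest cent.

€359380.00

D₁ = D₀ × (1 + g) = €15,100.00 × 1.071 = €16,172.1000
Growing perpetuity: P = D₁ / (r − g) = €16,172.1000 / (0.116 − 0.071) = €359,380.00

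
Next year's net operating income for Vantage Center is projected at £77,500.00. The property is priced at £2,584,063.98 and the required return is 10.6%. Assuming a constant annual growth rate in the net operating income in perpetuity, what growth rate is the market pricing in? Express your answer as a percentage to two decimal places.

7.60%

P = D₁/(r−g) ⇒ g = r − D₁/P = 0.106 − £77,500.00/£2,584,063.98 = 0.076008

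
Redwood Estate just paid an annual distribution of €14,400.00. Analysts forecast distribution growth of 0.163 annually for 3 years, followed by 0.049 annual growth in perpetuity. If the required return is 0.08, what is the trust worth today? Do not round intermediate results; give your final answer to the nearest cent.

D_1 = 16747.20000
D_2 = 19476.99360
D_3 = 22651.74356
Terminal value at year 3: TV = D_3×(1+g_2)/(r−g_2) = 23761.67899/0.031 = 766505.77391
P_0 = D_1/(1+r)^1 + D_2/(1+r)^2 + D_3/(1+r)^3 + TV/(1+r)^3
    = 15506.66667 + 16698.38272 + 17981.68435 + 608476.99625 = 658663.72999

€658663.73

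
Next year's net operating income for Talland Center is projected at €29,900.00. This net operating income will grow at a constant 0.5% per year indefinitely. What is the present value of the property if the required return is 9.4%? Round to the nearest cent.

€335955.06

Growing perpetuity: P = D₁ / (r − g) = €29,900.0000 / (0.094 − 0.005) = €335,955.06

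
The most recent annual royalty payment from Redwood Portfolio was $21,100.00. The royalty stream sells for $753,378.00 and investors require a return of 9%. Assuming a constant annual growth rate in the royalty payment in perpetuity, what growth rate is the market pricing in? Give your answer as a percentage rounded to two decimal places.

6.03%

P = D₀(1+g)/(r−g) ⇒ P(r−g) = D₀(1+g) ⇒ g(P+D₀) = P·r − D₀
g = (P·r − D₀)/(P + D₀) = ($753,378.00×0.09 − $21,100.00) / ($753,378.00 + $21,100.00) = 0.060304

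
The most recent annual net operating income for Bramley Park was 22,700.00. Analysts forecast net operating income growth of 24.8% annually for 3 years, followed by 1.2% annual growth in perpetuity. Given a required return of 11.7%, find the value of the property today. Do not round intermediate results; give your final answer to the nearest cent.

390500.34

D_1 = 28329.60000
D_2 = 35355.34080
D_3 = 44123.46532
Terminal value at year 3: TV = D_3×(1+g_2)/(r−g_2) = 44652.94690/0.105 = 425266.16097
P_0 = D_1/(1+r)^1 + D_2/(1+r)^2 + D_3/(1+r)^3 + TV/(1+r)^3
    = 25362.22023 + 28336.66146 + 31659.94047 + 305141.52145 = 390500.34361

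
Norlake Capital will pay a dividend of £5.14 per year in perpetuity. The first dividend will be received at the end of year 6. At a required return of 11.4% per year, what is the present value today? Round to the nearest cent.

Value at end of year 5: C / r = £5.14 / 0.114 = £45.0877
Discount to today: PV = £45.0877 / (1 + 0.114)^5 = £45.0877 / 1.715639 = £26.28

£26.28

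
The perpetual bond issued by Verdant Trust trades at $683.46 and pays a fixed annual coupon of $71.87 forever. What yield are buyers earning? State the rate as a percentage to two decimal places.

10.52%

P = C/r ⇒ r = C/P = $71.87/$683.46 = 0.105156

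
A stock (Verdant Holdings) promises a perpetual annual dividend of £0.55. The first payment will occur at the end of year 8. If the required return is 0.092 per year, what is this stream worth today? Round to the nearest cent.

Value at end of year 7: C / r = £0.55 / 0.092 = £5.9783
Discount to today: PV = £5.9783 / (1 + 0.092)^7 = £5.9783 / 1.851648 = £3.23

£3.23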